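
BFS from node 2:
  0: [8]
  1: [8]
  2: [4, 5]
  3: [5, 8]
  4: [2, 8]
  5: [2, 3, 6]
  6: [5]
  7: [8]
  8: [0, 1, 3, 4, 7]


Visit 2, enqueue [4, 5]
Visit 4, enqueue [8]
Visit 5, enqueue [3, 6]
Visit 8, enqueue [0, 1, 7]
Visit 3, enqueue []
Visit 6, enqueue []
Visit 0, enqueue []
Visit 1, enqueue []
Visit 7, enqueue []

BFS order: [2, 4, 5, 8, 3, 6, 0, 1, 7]


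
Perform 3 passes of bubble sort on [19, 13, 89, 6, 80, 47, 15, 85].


Initial: [19, 13, 89, 6, 80, 47, 15, 85]
Pass 1: [13, 19, 6, 80, 47, 15, 85, 89] (6 swaps)
Pass 2: [13, 6, 19, 47, 15, 80, 85, 89] (3 swaps)
Pass 3: [6, 13, 19, 15, 47, 80, 85, 89] (2 swaps)

After 3 passes: [6, 13, 19, 15, 47, 80, 85, 89]


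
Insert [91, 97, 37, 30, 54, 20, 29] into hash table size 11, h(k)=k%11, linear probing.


Insert 91: h=3 -> slot 3
Insert 97: h=9 -> slot 9
Insert 37: h=4 -> slot 4
Insert 30: h=8 -> slot 8
Insert 54: h=10 -> slot 10
Insert 20: h=9, 2 probes -> slot 0
Insert 29: h=7 -> slot 7

Table: [20, None, None, 91, 37, None, None, 29, 30, 97, 54]


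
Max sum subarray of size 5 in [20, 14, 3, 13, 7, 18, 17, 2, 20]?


[0:5]: 57
[1:6]: 55
[2:7]: 58
[3:8]: 57
[4:9]: 64

Max: 64 at [4:9]


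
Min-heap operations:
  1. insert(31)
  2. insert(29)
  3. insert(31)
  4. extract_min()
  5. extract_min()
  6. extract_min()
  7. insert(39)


insert(31) -> [31]
insert(29) -> [29, 31]
insert(31) -> [29, 31, 31]
extract_min()->29, [31, 31]
extract_min()->31, [31]
extract_min()->31, []
insert(39) -> [39]

Final heap: [39]


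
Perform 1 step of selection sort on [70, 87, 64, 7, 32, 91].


Initial: [70, 87, 64, 7, 32, 91]
Step 1: min=7 at 3
  Swap: [7, 87, 64, 70, 32, 91]

After 1 step: [7, 87, 64, 70, 32, 91]


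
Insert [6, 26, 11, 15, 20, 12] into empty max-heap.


Insert 6: [6]
Insert 26: [26, 6]
Insert 11: [26, 6, 11]
Insert 15: [26, 15, 11, 6]
Insert 20: [26, 20, 11, 6, 15]
Insert 12: [26, 20, 12, 6, 15, 11]

Final heap: [26, 20, 12, 6, 15, 11]


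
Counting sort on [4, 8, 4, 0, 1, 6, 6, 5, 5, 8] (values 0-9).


Input: [4, 8, 4, 0, 1, 6, 6, 5, 5, 8]
Counts: [1, 1, 0, 0, 2, 2, 2, 0, 2, 0]

Sorted: [0, 1, 4, 4, 5, 5, 6, 6, 8, 8]


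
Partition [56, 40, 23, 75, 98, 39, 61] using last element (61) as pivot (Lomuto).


Pivot: 61
  56 <= 61: advance i (no swap)
  40 <= 61: advance i (no swap)
  23 <= 61: advance i (no swap)
  39 <= 61: swap -> [56, 40, 23, 39, 98, 75, 61]
Place pivot at 4: [56, 40, 23, 39, 61, 75, 98]

Partitioned: [56, 40, 23, 39, 61, 75, 98]


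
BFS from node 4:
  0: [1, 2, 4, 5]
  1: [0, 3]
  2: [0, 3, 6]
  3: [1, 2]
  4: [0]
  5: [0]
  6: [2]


Visit 4, enqueue [0]
Visit 0, enqueue [1, 2, 5]
Visit 1, enqueue [3]
Visit 2, enqueue [6]
Visit 5, enqueue []
Visit 3, enqueue []
Visit 6, enqueue []

BFS order: [4, 0, 1, 2, 5, 3, 6]


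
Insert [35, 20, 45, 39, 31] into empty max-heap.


Insert 35: [35]
Insert 20: [35, 20]
Insert 45: [45, 20, 35]
Insert 39: [45, 39, 35, 20]
Insert 31: [45, 39, 35, 20, 31]

Final heap: [45, 39, 35, 20, 31]


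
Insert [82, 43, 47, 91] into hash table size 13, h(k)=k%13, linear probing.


Insert 82: h=4 -> slot 4
Insert 43: h=4, 1 probes -> slot 5
Insert 47: h=8 -> slot 8
Insert 91: h=0 -> slot 0

Table: [91, None, None, None, 82, 43, None, None, 47, None, None, None, None]


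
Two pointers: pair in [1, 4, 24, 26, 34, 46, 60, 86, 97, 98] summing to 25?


lo=0(1)+hi=9(98)=99
lo=0(1)+hi=8(97)=98
lo=0(1)+hi=7(86)=87
lo=0(1)+hi=6(60)=61
lo=0(1)+hi=5(46)=47
lo=0(1)+hi=4(34)=35
lo=0(1)+hi=3(26)=27
lo=0(1)+hi=2(24)=25

Yes: 1+24=25


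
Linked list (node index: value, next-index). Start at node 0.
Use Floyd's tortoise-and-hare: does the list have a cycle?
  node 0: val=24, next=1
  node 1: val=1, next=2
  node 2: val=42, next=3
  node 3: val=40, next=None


Floyd's tortoise (slow, +1) and hare (fast, +2):
  init: slow=0, fast=0
  step 1: slow=1, fast=2
  step 2: fast 2->3->None, no cycle

Cycle: no


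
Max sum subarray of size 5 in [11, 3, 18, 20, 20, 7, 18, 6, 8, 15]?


[0:5]: 72
[1:6]: 68
[2:7]: 83
[3:8]: 71
[4:9]: 59
[5:10]: 54

Max: 83 at [2:7]


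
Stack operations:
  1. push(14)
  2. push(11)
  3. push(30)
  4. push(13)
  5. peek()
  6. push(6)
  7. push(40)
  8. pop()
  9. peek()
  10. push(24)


push(14) -> [14]
push(11) -> [14, 11]
push(30) -> [14, 11, 30]
push(13) -> [14, 11, 30, 13]
peek()->13
push(6) -> [14, 11, 30, 13, 6]
push(40) -> [14, 11, 30, 13, 6, 40]
pop()->40, [14, 11, 30, 13, 6]
peek()->6
push(24) -> [14, 11, 30, 13, 6, 24]

Final stack: [14, 11, 30, 13, 6, 24]


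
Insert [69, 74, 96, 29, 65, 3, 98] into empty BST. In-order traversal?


Insert 69: root
Insert 74: R from 69
Insert 96: R from 69 -> R from 74
Insert 29: L from 69
Insert 65: L from 69 -> R from 29
Insert 3: L from 69 -> L from 29
Insert 98: R from 69 -> R from 74 -> R from 96

In-order: [3, 29, 65, 69, 74, 96, 98]


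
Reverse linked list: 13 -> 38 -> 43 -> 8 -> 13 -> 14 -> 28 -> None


Step 1: curr=13, set curr.next=prev(None) | reversed so far: 13
Step 2: curr=38, set curr.next=prev(13) | reversed so far: 38 -> 13
Step 3: curr=43, set curr.next=prev(38) | reversed so far: 43 -> 38 -> 13
Step 4: curr=8, set curr.next=prev(43) | reversed so far: 8 -> 43 -> 38 -> 13
Step 5: curr=13, set curr.next=prev(8) | reversed so far: 13 -> 8 -> 43 -> 38 -> 13
Step 6: curr=14, set curr.next=prev(13) | reversed so far: 14 -> 13 -> 8 -> 43 -> 38 -> 13
Step 7: curr=28, set curr.next=prev(14) | reversed so far: 28 -> 14 -> 13 -> 8 -> 43 -> 38 -> 13

28 -> 14 -> 13 -> 8 -> 43 -> 38 -> 13 -> None


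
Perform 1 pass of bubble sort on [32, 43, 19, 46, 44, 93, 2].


Initial: [32, 43, 19, 46, 44, 93, 2]
Pass 1: [32, 19, 43, 44, 46, 2, 93] (3 swaps)

After 1 pass: [32, 19, 43, 44, 46, 2, 93]


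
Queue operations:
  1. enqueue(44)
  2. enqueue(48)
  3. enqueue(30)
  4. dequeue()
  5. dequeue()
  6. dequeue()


enqueue(44) -> [44]
enqueue(48) -> [44, 48]
enqueue(30) -> [44, 48, 30]
dequeue()->44, [48, 30]
dequeue()->48, [30]
dequeue()->30, []

Final queue: []


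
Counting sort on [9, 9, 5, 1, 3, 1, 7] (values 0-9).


Input: [9, 9, 5, 1, 3, 1, 7]
Counts: [0, 2, 0, 1, 0, 1, 0, 1, 0, 2]

Sorted: [1, 1, 3, 5, 7, 9, 9]


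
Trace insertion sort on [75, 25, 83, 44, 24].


Initial: [75, 25, 83, 44, 24]
Insert 25: [25, 75, 83, 44, 24]
Insert 83: [25, 75, 83, 44, 24]
Insert 44: [25, 44, 75, 83, 24]
Insert 24: [24, 25, 44, 75, 83]

Sorted: [24, 25, 44, 75, 83]


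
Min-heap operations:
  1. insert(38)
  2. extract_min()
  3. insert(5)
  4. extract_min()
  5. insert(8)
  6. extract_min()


insert(38) -> [38]
extract_min()->38, []
insert(5) -> [5]
extract_min()->5, []
insert(8) -> [8]
extract_min()->8, []

Final heap: []


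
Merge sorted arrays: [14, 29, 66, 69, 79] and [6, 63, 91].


Take 6 from B
Take 14 from A
Take 29 from A
Take 63 from B
Take 66 from A
Take 69 from A
Take 79 from A

Merged: [6, 14, 29, 63, 66, 69, 79, 91]


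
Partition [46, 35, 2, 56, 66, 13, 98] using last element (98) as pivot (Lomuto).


Pivot: 98
  46 <= 98: advance i (no swap)
  35 <= 98: advance i (no swap)
  2 <= 98: advance i (no swap)
  56 <= 98: advance i (no swap)
  66 <= 98: advance i (no swap)
  13 <= 98: advance i (no swap)
Place pivot at 6: [46, 35, 2, 56, 66, 13, 98]

Partitioned: [46, 35, 2, 56, 66, 13, 98]


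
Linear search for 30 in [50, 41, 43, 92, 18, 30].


i=0: 50!=30
i=1: 41!=30
i=2: 43!=30
i=3: 92!=30
i=4: 18!=30
i=5: 30==30 found!

Found at 5, 6 comps


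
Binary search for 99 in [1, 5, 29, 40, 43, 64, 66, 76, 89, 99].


Step 1: lo=0, hi=9, mid=4, val=43
Step 2: lo=5, hi=9, mid=7, val=76
Step 3: lo=8, hi=9, mid=8, val=89
Step 4: lo=9, hi=9, mid=9, val=99

Found at index 9


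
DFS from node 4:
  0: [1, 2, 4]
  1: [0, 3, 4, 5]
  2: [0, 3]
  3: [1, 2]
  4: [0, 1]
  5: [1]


Visit 4, push [1, 0]
Visit 0, push [2, 1]
Visit 1, push [5, 3]
Visit 3, push [2]
Visit 2, push []
Visit 5, push []

DFS order: [4, 0, 1, 3, 2, 5]


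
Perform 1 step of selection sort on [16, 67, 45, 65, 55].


Initial: [16, 67, 45, 65, 55]
Step 1: min=16 at 0
  Swap: [16, 67, 45, 65, 55]

After 1 step: [16, 67, 45, 65, 55]


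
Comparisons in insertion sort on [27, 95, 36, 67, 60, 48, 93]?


Algorithm: insertion sort
Input: [27, 95, 36, 67, 60, 48, 93]
Sorted: [27, 36, 48, 60, 67, 93, 95]

14


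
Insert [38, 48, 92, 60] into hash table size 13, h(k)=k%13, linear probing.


Insert 38: h=12 -> slot 12
Insert 48: h=9 -> slot 9
Insert 92: h=1 -> slot 1
Insert 60: h=8 -> slot 8

Table: [None, 92, None, None, None, None, None, None, 60, 48, None, None, 38]


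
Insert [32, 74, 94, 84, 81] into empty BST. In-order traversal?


Insert 32: root
Insert 74: R from 32
Insert 94: R from 32 -> R from 74
Insert 84: R from 32 -> R from 74 -> L from 94
Insert 81: R from 32 -> R from 74 -> L from 94 -> L from 84

In-order: [32, 74, 81, 84, 94]


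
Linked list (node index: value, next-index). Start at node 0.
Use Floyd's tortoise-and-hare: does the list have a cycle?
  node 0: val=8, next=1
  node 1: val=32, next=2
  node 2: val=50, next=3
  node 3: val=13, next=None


Floyd's tortoise (slow, +1) and hare (fast, +2):
  init: slow=0, fast=0
  step 1: slow=1, fast=2
  step 2: fast 2->3->None, no cycle

Cycle: no


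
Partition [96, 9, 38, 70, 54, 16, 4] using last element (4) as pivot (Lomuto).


Pivot: 4
Place pivot at 0: [4, 9, 38, 70, 54, 16, 96]

Partitioned: [4, 9, 38, 70, 54, 16, 96]


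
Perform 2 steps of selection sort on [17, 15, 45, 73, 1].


Initial: [17, 15, 45, 73, 1]
Step 1: min=1 at 4
  Swap: [1, 15, 45, 73, 17]
Step 2: min=15 at 1
  Swap: [1, 15, 45, 73, 17]

After 2 steps: [1, 15, 45, 73, 17]


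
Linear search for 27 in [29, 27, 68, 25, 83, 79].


i=0: 29!=27
i=1: 27==27 found!

Found at 1, 2 comps


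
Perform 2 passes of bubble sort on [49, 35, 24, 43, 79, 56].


Initial: [49, 35, 24, 43, 79, 56]
Pass 1: [35, 24, 43, 49, 56, 79] (4 swaps)
Pass 2: [24, 35, 43, 49, 56, 79] (1 swaps)

After 2 passes: [24, 35, 43, 49, 56, 79]


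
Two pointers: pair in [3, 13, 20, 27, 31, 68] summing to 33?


lo=0(3)+hi=5(68)=71
lo=0(3)+hi=4(31)=34
lo=0(3)+hi=3(27)=30
lo=1(13)+hi=3(27)=40
lo=1(13)+hi=2(20)=33

Yes: 13+20=33


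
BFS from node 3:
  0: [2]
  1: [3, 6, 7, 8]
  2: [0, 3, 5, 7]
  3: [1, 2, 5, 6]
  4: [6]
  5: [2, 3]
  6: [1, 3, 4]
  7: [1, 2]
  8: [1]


Visit 3, enqueue [1, 2, 5, 6]
Visit 1, enqueue [7, 8]
Visit 2, enqueue [0]
Visit 5, enqueue []
Visit 6, enqueue [4]
Visit 7, enqueue []
Visit 8, enqueue []
Visit 0, enqueue []
Visit 4, enqueue []

BFS order: [3, 1, 2, 5, 6, 7, 8, 0, 4]


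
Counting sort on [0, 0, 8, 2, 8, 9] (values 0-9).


Input: [0, 0, 8, 2, 8, 9]
Counts: [2, 0, 1, 0, 0, 0, 0, 0, 2, 1]

Sorted: [0, 0, 2, 8, 8, 9]


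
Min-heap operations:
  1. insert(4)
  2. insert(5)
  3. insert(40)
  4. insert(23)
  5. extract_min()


insert(4) -> [4]
insert(5) -> [4, 5]
insert(40) -> [4, 5, 40]
insert(23) -> [4, 5, 40, 23]
extract_min()->4, [5, 23, 40]

Final heap: [5, 23, 40]


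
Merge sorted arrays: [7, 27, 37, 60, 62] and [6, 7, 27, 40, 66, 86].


Take 6 from B
Take 7 from A
Take 7 from B
Take 27 from A
Take 27 from B
Take 37 from A
Take 40 from B
Take 60 from A
Take 62 from A

Merged: [6, 7, 7, 27, 27, 37, 40, 60, 62, 66, 86]


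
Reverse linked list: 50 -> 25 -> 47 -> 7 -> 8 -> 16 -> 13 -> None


Step 1: curr=50, set curr.next=prev(None) | reversed so far: 50
Step 2: curr=25, set curr.next=prev(50) | reversed so far: 25 -> 50
Step 3: curr=47, set curr.next=prev(25) | reversed so far: 47 -> 25 -> 50
Step 4: curr=7, set curr.next=prev(47) | reversed so far: 7 -> 47 -> 25 -> 50
Step 5: curr=8, set curr.next=prev(7) | reversed so far: 8 -> 7 -> 47 -> 25 -> 50
Step 6: curr=16, set curr.next=prev(8) | reversed so far: 16 -> 8 -> 7 -> 47 -> 25 -> 50
Step 7: curr=13, set curr.next=prev(16) | reversed so far: 13 -> 16 -> 8 -> 7 -> 47 -> 25 -> 50

13 -> 16 -> 8 -> 7 -> 47 -> 25 -> 50 -> None


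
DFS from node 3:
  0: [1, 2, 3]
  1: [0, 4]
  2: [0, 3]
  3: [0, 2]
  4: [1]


Visit 3, push [2, 0]
Visit 0, push [2, 1]
Visit 1, push [4]
Visit 4, push []
Visit 2, push []

DFS order: [3, 0, 1, 4, 2]


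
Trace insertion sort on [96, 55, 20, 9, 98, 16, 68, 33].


Initial: [96, 55, 20, 9, 98, 16, 68, 33]
Insert 55: [55, 96, 20, 9, 98, 16, 68, 33]
Insert 20: [20, 55, 96, 9, 98, 16, 68, 33]
Insert 9: [9, 20, 55, 96, 98, 16, 68, 33]
Insert 98: [9, 20, 55, 96, 98, 16, 68, 33]
Insert 16: [9, 16, 20, 55, 96, 98, 68, 33]
Insert 68: [9, 16, 20, 55, 68, 96, 98, 33]
Insert 33: [9, 16, 20, 33, 55, 68, 96, 98]

Sorted: [9, 16, 20, 33, 55, 68, 96, 98]


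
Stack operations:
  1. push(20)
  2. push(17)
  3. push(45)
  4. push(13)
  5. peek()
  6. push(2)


push(20) -> [20]
push(17) -> [20, 17]
push(45) -> [20, 17, 45]
push(13) -> [20, 17, 45, 13]
peek()->13
push(2) -> [20, 17, 45, 13, 2]

Final stack: [20, 17, 45, 13, 2]


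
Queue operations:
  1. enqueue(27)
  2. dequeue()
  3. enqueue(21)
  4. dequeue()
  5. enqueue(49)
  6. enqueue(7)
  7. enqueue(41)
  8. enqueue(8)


enqueue(27) -> [27]
dequeue()->27, []
enqueue(21) -> [21]
dequeue()->21, []
enqueue(49) -> [49]
enqueue(7) -> [49, 7]
enqueue(41) -> [49, 7, 41]
enqueue(8) -> [49, 7, 41, 8]

Final queue: [49, 7, 41, 8]


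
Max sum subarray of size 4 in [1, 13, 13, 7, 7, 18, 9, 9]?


[0:4]: 34
[1:5]: 40
[2:6]: 45
[3:7]: 41
[4:8]: 43

Max: 45 at [2:6]


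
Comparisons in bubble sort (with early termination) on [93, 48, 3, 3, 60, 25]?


Algorithm: bubble sort (with early termination)
Input: [93, 48, 3, 3, 60, 25]
Sorted: [3, 3, 25, 48, 60, 93]

14


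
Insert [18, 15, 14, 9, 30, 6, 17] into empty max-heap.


Insert 18: [18]
Insert 15: [18, 15]
Insert 14: [18, 15, 14]
Insert 9: [18, 15, 14, 9]
Insert 30: [30, 18, 14, 9, 15]
Insert 6: [30, 18, 14, 9, 15, 6]
Insert 17: [30, 18, 17, 9, 15, 6, 14]

Final heap: [30, 18, 17, 9, 15, 6, 14]


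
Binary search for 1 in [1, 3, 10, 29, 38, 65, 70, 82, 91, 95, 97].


Step 1: lo=0, hi=10, mid=5, val=65
Step 2: lo=0, hi=4, mid=2, val=10
Step 3: lo=0, hi=1, mid=0, val=1

Found at index 0


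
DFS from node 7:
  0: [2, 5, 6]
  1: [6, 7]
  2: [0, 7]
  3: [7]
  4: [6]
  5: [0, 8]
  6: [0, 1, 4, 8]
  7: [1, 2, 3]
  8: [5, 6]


Visit 7, push [3, 2, 1]
Visit 1, push [6]
Visit 6, push [8, 4, 0]
Visit 0, push [5, 2]
Visit 2, push []
Visit 5, push [8]
Visit 8, push []
Visit 4, push []
Visit 3, push []

DFS order: [7, 1, 6, 0, 2, 5, 8, 4, 3]


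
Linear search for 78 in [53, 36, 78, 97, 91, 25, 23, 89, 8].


i=0: 53!=78
i=1: 36!=78
i=2: 78==78 found!

Found at 2, 3 comps


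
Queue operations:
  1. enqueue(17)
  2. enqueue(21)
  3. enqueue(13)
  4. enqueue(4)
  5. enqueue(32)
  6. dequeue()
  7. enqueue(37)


enqueue(17) -> [17]
enqueue(21) -> [17, 21]
enqueue(13) -> [17, 21, 13]
enqueue(4) -> [17, 21, 13, 4]
enqueue(32) -> [17, 21, 13, 4, 32]
dequeue()->17, [21, 13, 4, 32]
enqueue(37) -> [21, 13, 4, 32, 37]

Final queue: [21, 13, 4, 32, 37]


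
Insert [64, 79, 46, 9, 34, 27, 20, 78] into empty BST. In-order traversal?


Insert 64: root
Insert 79: R from 64
Insert 46: L from 64
Insert 9: L from 64 -> L from 46
Insert 34: L from 64 -> L from 46 -> R from 9
Insert 27: L from 64 -> L from 46 -> R from 9 -> L from 34
Insert 20: L from 64 -> L from 46 -> R from 9 -> L from 34 -> L from 27
Insert 78: R from 64 -> L from 79

In-order: [9, 20, 27, 34, 46, 64, 78, 79]


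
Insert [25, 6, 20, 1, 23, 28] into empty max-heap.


Insert 25: [25]
Insert 6: [25, 6]
Insert 20: [25, 6, 20]
Insert 1: [25, 6, 20, 1]
Insert 23: [25, 23, 20, 1, 6]
Insert 28: [28, 23, 25, 1, 6, 20]

Final heap: [28, 23, 25, 1, 6, 20]


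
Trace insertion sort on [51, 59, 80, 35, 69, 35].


Initial: [51, 59, 80, 35, 69, 35]
Insert 59: [51, 59, 80, 35, 69, 35]
Insert 80: [51, 59, 80, 35, 69, 35]
Insert 35: [35, 51, 59, 80, 69, 35]
Insert 69: [35, 51, 59, 69, 80, 35]
Insert 35: [35, 35, 51, 59, 69, 80]

Sorted: [35, 35, 51, 59, 69, 80]


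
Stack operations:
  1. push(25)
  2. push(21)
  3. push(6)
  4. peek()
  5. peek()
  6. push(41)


push(25) -> [25]
push(21) -> [25, 21]
push(6) -> [25, 21, 6]
peek()->6
peek()->6
push(41) -> [25, 21, 6, 41]

Final stack: [25, 21, 6, 41]


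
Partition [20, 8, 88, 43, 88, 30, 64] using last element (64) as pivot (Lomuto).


Pivot: 64
  20 <= 64: advance i (no swap)
  8 <= 64: advance i (no swap)
  43 <= 64: swap -> [20, 8, 43, 88, 88, 30, 64]
  30 <= 64: swap -> [20, 8, 43, 30, 88, 88, 64]
Place pivot at 4: [20, 8, 43, 30, 64, 88, 88]

Partitioned: [20, 8, 43, 30, 64, 88, 88]


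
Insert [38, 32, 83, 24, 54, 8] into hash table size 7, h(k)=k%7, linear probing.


Insert 38: h=3 -> slot 3
Insert 32: h=4 -> slot 4
Insert 83: h=6 -> slot 6
Insert 24: h=3, 2 probes -> slot 5
Insert 54: h=5, 2 probes -> slot 0
Insert 8: h=1 -> slot 1

Table: [54, 8, None, 38, 32, 24, 83]


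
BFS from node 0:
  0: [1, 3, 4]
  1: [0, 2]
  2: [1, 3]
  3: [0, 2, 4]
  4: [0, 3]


Visit 0, enqueue [1, 3, 4]
Visit 1, enqueue [2]
Visit 3, enqueue []
Visit 4, enqueue []
Visit 2, enqueue []

BFS order: [0, 1, 3, 4, 2]


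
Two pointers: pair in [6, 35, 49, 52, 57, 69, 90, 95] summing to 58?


lo=0(6)+hi=7(95)=101
lo=0(6)+hi=6(90)=96
lo=0(6)+hi=5(69)=75
lo=0(6)+hi=4(57)=63
lo=0(6)+hi=3(52)=58

Yes: 6+52=58


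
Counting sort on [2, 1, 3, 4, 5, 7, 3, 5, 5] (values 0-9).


Input: [2, 1, 3, 4, 5, 7, 3, 5, 5]
Counts: [0, 1, 1, 2, 1, 3, 0, 1, 0, 0]

Sorted: [1, 2, 3, 3, 4, 5, 5, 5, 7]


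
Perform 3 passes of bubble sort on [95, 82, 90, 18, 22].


Initial: [95, 82, 90, 18, 22]
Pass 1: [82, 90, 18, 22, 95] (4 swaps)
Pass 2: [82, 18, 22, 90, 95] (2 swaps)
Pass 3: [18, 22, 82, 90, 95] (2 swaps)

After 3 passes: [18, 22, 82, 90, 95]


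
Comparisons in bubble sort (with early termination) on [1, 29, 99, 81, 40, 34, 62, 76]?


Algorithm: bubble sort (with early termination)
Input: [1, 29, 99, 81, 40, 34, 62, 76]
Sorted: [1, 29, 34, 40, 62, 76, 81, 99]

22


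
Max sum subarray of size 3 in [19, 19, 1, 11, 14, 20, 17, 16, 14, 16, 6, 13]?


[0:3]: 39
[1:4]: 31
[2:5]: 26
[3:6]: 45
[4:7]: 51
[5:8]: 53
[6:9]: 47
[7:10]: 46
[8:11]: 36
[9:12]: 35

Max: 53 at [5:8]


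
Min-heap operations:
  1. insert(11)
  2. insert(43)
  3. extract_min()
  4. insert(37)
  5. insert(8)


insert(11) -> [11]
insert(43) -> [11, 43]
extract_min()->11, [43]
insert(37) -> [37, 43]
insert(8) -> [8, 43, 37]

Final heap: [8, 43, 37]


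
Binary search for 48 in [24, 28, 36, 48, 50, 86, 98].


Step 1: lo=0, hi=6, mid=3, val=48

Found at index 3


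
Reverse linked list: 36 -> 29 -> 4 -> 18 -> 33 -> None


Step 1: curr=36, set curr.next=prev(None) | reversed so far: 36
Step 2: curr=29, set curr.next=prev(36) | reversed so far: 29 -> 36
Step 3: curr=4, set curr.next=prev(29) | reversed so far: 4 -> 29 -> 36
Step 4: curr=18, set curr.next=prev(4) | reversed so far: 18 -> 4 -> 29 -> 36
Step 5: curr=33, set curr.next=prev(18) | reversed so far: 33 -> 18 -> 4 -> 29 -> 36

33 -> 18 -> 4 -> 29 -> 36 -> None


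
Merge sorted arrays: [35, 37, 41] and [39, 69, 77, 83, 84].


Take 35 from A
Take 37 from A
Take 39 from B
Take 41 from A

Merged: [35, 37, 39, 41, 69, 77, 83, 84]


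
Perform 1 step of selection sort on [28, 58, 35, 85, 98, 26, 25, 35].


Initial: [28, 58, 35, 85, 98, 26, 25, 35]
Step 1: min=25 at 6
  Swap: [25, 58, 35, 85, 98, 26, 28, 35]

After 1 step: [25, 58, 35, 85, 98, 26, 28, 35]


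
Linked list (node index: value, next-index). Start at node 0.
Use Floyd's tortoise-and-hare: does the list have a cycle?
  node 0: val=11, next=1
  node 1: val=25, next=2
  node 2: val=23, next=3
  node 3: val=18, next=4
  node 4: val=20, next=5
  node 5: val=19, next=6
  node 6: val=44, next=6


Floyd's tortoise (slow, +1) and hare (fast, +2):
  init: slow=0, fast=0
  step 1: slow=1, fast=2
  step 2: slow=2, fast=4
  step 3: slow=3, fast=6
  step 4: slow=4, fast=6
  step 5: slow=5, fast=6
  step 6: slow=6, fast=6
  slow == fast at node 6: cycle detected

Cycle: yes


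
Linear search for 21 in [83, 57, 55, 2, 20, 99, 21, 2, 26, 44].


i=0: 83!=21
i=1: 57!=21
i=2: 55!=21
i=3: 2!=21
i=4: 20!=21
i=5: 99!=21
i=6: 21==21 found!

Found at 6, 7 comps


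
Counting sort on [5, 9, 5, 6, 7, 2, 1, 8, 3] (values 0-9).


Input: [5, 9, 5, 6, 7, 2, 1, 8, 3]
Counts: [0, 1, 1, 1, 0, 2, 1, 1, 1, 1]

Sorted: [1, 2, 3, 5, 5, 6, 7, 8, 9]


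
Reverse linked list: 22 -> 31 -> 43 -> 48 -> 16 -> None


Step 1: curr=22, set curr.next=prev(None) | reversed so far: 22
Step 2: curr=31, set curr.next=prev(22) | reversed so far: 31 -> 22
Step 3: curr=43, set curr.next=prev(31) | reversed so far: 43 -> 31 -> 22
Step 4: curr=48, set curr.next=prev(43) | reversed so far: 48 -> 43 -> 31 -> 22
Step 5: curr=16, set curr.next=prev(48) | reversed so far: 16 -> 48 -> 43 -> 31 -> 22

16 -> 48 -> 43 -> 31 -> 22 -> None


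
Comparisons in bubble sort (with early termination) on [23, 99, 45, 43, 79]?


Algorithm: bubble sort (with early termination)
Input: [23, 99, 45, 43, 79]
Sorted: [23, 43, 45, 79, 99]

9


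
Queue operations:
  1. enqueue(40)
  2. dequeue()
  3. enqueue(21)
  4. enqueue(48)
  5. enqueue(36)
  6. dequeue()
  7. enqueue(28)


enqueue(40) -> [40]
dequeue()->40, []
enqueue(21) -> [21]
enqueue(48) -> [21, 48]
enqueue(36) -> [21, 48, 36]
dequeue()->21, [48, 36]
enqueue(28) -> [48, 36, 28]

Final queue: [48, 36, 28]


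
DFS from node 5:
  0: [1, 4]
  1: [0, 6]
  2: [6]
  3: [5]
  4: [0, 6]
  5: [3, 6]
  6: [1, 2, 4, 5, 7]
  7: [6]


Visit 5, push [6, 3]
Visit 3, push []
Visit 6, push [7, 4, 2, 1]
Visit 1, push [0]
Visit 0, push [4]
Visit 4, push []
Visit 2, push []
Visit 7, push []

DFS order: [5, 3, 6, 1, 0, 4, 2, 7]


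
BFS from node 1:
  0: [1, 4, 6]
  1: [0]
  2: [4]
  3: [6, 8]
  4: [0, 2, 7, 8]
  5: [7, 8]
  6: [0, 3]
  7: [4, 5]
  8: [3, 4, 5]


Visit 1, enqueue [0]
Visit 0, enqueue [4, 6]
Visit 4, enqueue [2, 7, 8]
Visit 6, enqueue [3]
Visit 2, enqueue []
Visit 7, enqueue [5]
Visit 8, enqueue []
Visit 3, enqueue []
Visit 5, enqueue []

BFS order: [1, 0, 4, 6, 2, 7, 8, 3, 5]


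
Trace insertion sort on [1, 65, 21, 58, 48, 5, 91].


Initial: [1, 65, 21, 58, 48, 5, 91]
Insert 65: [1, 65, 21, 58, 48, 5, 91]
Insert 21: [1, 21, 65, 58, 48, 5, 91]
Insert 58: [1, 21, 58, 65, 48, 5, 91]
Insert 48: [1, 21, 48, 58, 65, 5, 91]
Insert 5: [1, 5, 21, 48, 58, 65, 91]
Insert 91: [1, 5, 21, 48, 58, 65, 91]

Sorted: [1, 5, 21, 48, 58, 65, 91]


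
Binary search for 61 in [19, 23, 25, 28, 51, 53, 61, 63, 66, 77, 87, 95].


Step 1: lo=0, hi=11, mid=5, val=53
Step 2: lo=6, hi=11, mid=8, val=66
Step 3: lo=6, hi=7, mid=6, val=61

Found at index 6


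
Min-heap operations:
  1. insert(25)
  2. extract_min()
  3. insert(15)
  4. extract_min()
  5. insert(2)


insert(25) -> [25]
extract_min()->25, []
insert(15) -> [15]
extract_min()->15, []
insert(2) -> [2]

Final heap: [2]


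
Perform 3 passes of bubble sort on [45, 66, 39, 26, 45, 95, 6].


Initial: [45, 66, 39, 26, 45, 95, 6]
Pass 1: [45, 39, 26, 45, 66, 6, 95] (4 swaps)
Pass 2: [39, 26, 45, 45, 6, 66, 95] (3 swaps)
Pass 3: [26, 39, 45, 6, 45, 66, 95] (2 swaps)

After 3 passes: [26, 39, 45, 6, 45, 66, 95]


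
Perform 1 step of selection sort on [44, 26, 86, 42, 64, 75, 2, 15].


Initial: [44, 26, 86, 42, 64, 75, 2, 15]
Step 1: min=2 at 6
  Swap: [2, 26, 86, 42, 64, 75, 44, 15]

After 1 step: [2, 26, 86, 42, 64, 75, 44, 15]


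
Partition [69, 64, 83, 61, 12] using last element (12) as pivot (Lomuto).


Pivot: 12
Place pivot at 0: [12, 64, 83, 61, 69]

Partitioned: [12, 64, 83, 61, 69]


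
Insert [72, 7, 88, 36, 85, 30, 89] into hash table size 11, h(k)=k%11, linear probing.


Insert 72: h=6 -> slot 6
Insert 7: h=7 -> slot 7
Insert 88: h=0 -> slot 0
Insert 36: h=3 -> slot 3
Insert 85: h=8 -> slot 8
Insert 30: h=8, 1 probes -> slot 9
Insert 89: h=1 -> slot 1

Table: [88, 89, None, 36, None, None, 72, 7, 85, 30, None]


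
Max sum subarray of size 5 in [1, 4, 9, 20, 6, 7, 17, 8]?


[0:5]: 40
[1:6]: 46
[2:7]: 59
[3:8]: 58

Max: 59 at [2:7]


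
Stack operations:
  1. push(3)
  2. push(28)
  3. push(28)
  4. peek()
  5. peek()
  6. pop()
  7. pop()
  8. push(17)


push(3) -> [3]
push(28) -> [3, 28]
push(28) -> [3, 28, 28]
peek()->28
peek()->28
pop()->28, [3, 28]
pop()->28, [3]
push(17) -> [3, 17]

Final stack: [3, 17]


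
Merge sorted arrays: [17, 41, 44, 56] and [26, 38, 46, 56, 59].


Take 17 from A
Take 26 from B
Take 38 from B
Take 41 from A
Take 44 from A
Take 46 from B
Take 56 from A

Merged: [17, 26, 38, 41, 44, 46, 56, 56, 59]


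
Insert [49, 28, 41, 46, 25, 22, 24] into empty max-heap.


Insert 49: [49]
Insert 28: [49, 28]
Insert 41: [49, 28, 41]
Insert 46: [49, 46, 41, 28]
Insert 25: [49, 46, 41, 28, 25]
Insert 22: [49, 46, 41, 28, 25, 22]
Insert 24: [49, 46, 41, 28, 25, 22, 24]

Final heap: [49, 46, 41, 28, 25, 22, 24]


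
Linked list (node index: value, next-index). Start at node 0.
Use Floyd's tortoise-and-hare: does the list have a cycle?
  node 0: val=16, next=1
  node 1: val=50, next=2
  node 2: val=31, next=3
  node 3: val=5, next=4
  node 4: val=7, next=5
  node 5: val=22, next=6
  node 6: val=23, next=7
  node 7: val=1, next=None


Floyd's tortoise (slow, +1) and hare (fast, +2):
  init: slow=0, fast=0
  step 1: slow=1, fast=2
  step 2: slow=2, fast=4
  step 3: slow=3, fast=6
  step 4: fast 6->7->None, no cycle

Cycle: no


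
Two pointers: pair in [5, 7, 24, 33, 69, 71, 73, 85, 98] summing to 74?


lo=0(5)+hi=8(98)=103
lo=0(5)+hi=7(85)=90
lo=0(5)+hi=6(73)=78
lo=0(5)+hi=5(71)=76
lo=0(5)+hi=4(69)=74

Yes: 5+69=74


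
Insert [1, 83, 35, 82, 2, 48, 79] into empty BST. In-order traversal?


Insert 1: root
Insert 83: R from 1
Insert 35: R from 1 -> L from 83
Insert 82: R from 1 -> L from 83 -> R from 35
Insert 2: R from 1 -> L from 83 -> L from 35
Insert 48: R from 1 -> L from 83 -> R from 35 -> L from 82
Insert 79: R from 1 -> L from 83 -> R from 35 -> L from 82 -> R from 48

In-order: [1, 2, 35, 48, 79, 82, 83]


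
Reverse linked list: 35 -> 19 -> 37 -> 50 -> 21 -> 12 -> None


Step 1: curr=35, set curr.next=prev(None) | reversed so far: 35
Step 2: curr=19, set curr.next=prev(35) | reversed so far: 19 -> 35
Step 3: curr=37, set curr.next=prev(19) | reversed so far: 37 -> 19 -> 35
Step 4: curr=50, set curr.next=prev(37) | reversed so far: 50 -> 37 -> 19 -> 35
Step 5: curr=21, set curr.next=prev(50) | reversed so far: 21 -> 50 -> 37 -> 19 -> 35
Step 6: curr=12, set curr.next=prev(21) | reversed so far: 12 -> 21 -> 50 -> 37 -> 19 -> 35

12 -> 21 -> 50 -> 37 -> 19 -> 35 -> None


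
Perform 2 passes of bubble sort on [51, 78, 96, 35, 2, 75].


Initial: [51, 78, 96, 35, 2, 75]
Pass 1: [51, 78, 35, 2, 75, 96] (3 swaps)
Pass 2: [51, 35, 2, 75, 78, 96] (3 swaps)

After 2 passes: [51, 35, 2, 75, 78, 96]


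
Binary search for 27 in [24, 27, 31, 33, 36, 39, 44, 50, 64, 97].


Step 1: lo=0, hi=9, mid=4, val=36
Step 2: lo=0, hi=3, mid=1, val=27

Found at index 1


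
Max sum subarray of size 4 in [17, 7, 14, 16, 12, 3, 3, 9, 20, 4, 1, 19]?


[0:4]: 54
[1:5]: 49
[2:6]: 45
[3:7]: 34
[4:8]: 27
[5:9]: 35
[6:10]: 36
[7:11]: 34
[8:12]: 44

Max: 54 at [0:4]


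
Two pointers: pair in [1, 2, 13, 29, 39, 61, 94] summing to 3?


lo=0(1)+hi=6(94)=95
lo=0(1)+hi=5(61)=62
lo=0(1)+hi=4(39)=40
lo=0(1)+hi=3(29)=30
lo=0(1)+hi=2(13)=14
lo=0(1)+hi=1(2)=3

Yes: 1+2=3


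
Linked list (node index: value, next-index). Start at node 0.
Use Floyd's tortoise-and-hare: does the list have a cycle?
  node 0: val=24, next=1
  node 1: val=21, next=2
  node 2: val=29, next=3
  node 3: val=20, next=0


Floyd's tortoise (slow, +1) and hare (fast, +2):
  init: slow=0, fast=0
  step 1: slow=1, fast=2
  step 2: slow=2, fast=0
  step 3: slow=3, fast=2
  step 4: slow=0, fast=0
  slow == fast at node 0: cycle detected

Cycle: yes


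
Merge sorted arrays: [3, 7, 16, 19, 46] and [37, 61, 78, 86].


Take 3 from A
Take 7 from A
Take 16 from A
Take 19 from A
Take 37 from B
Take 46 from A

Merged: [3, 7, 16, 19, 37, 46, 61, 78, 86]


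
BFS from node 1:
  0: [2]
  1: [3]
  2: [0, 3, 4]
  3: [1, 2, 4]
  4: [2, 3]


Visit 1, enqueue [3]
Visit 3, enqueue [2, 4]
Visit 2, enqueue [0]
Visit 4, enqueue []
Visit 0, enqueue []

BFS order: [1, 3, 2, 4, 0]


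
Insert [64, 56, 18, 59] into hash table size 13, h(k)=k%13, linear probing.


Insert 64: h=12 -> slot 12
Insert 56: h=4 -> slot 4
Insert 18: h=5 -> slot 5
Insert 59: h=7 -> slot 7

Table: [None, None, None, None, 56, 18, None, 59, None, None, None, None, 64]


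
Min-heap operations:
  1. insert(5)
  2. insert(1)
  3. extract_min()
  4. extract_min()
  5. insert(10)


insert(5) -> [5]
insert(1) -> [1, 5]
extract_min()->1, [5]
extract_min()->5, []
insert(10) -> [10]

Final heap: [10]


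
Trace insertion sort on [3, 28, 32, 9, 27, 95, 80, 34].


Initial: [3, 28, 32, 9, 27, 95, 80, 34]
Insert 28: [3, 28, 32, 9, 27, 95, 80, 34]
Insert 32: [3, 28, 32, 9, 27, 95, 80, 34]
Insert 9: [3, 9, 28, 32, 27, 95, 80, 34]
Insert 27: [3, 9, 27, 28, 32, 95, 80, 34]
Insert 95: [3, 9, 27, 28, 32, 95, 80, 34]
Insert 80: [3, 9, 27, 28, 32, 80, 95, 34]
Insert 34: [3, 9, 27, 28, 32, 34, 80, 95]

Sorted: [3, 9, 27, 28, 32, 34, 80, 95]


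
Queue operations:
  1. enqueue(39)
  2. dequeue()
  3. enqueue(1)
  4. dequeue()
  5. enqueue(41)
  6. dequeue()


enqueue(39) -> [39]
dequeue()->39, []
enqueue(1) -> [1]
dequeue()->1, []
enqueue(41) -> [41]
dequeue()->41, []

Final queue: []


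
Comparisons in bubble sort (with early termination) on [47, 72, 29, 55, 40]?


Algorithm: bubble sort (with early termination)
Input: [47, 72, 29, 55, 40]
Sorted: [29, 40, 47, 55, 72]

10


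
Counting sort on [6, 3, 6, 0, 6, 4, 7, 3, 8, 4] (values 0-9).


Input: [6, 3, 6, 0, 6, 4, 7, 3, 8, 4]
Counts: [1, 0, 0, 2, 2, 0, 3, 1, 1, 0]

Sorted: [0, 3, 3, 4, 4, 6, 6, 6, 7, 8]


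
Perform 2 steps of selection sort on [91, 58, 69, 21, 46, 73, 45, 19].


Initial: [91, 58, 69, 21, 46, 73, 45, 19]
Step 1: min=19 at 7
  Swap: [19, 58, 69, 21, 46, 73, 45, 91]
Step 2: min=21 at 3
  Swap: [19, 21, 69, 58, 46, 73, 45, 91]

After 2 steps: [19, 21, 69, 58, 46, 73, 45, 91]


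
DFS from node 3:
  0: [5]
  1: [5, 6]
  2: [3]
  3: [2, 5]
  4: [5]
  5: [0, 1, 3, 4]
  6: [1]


Visit 3, push [5, 2]
Visit 2, push []
Visit 5, push [4, 1, 0]
Visit 0, push []
Visit 1, push [6]
Visit 6, push []
Visit 4, push []

DFS order: [3, 2, 5, 0, 1, 6, 4]


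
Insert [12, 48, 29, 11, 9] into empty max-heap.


Insert 12: [12]
Insert 48: [48, 12]
Insert 29: [48, 12, 29]
Insert 11: [48, 12, 29, 11]
Insert 9: [48, 12, 29, 11, 9]

Final heap: [48, 12, 29, 11, 9]


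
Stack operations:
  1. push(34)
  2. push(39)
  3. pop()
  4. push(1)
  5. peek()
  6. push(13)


push(34) -> [34]
push(39) -> [34, 39]
pop()->39, [34]
push(1) -> [34, 1]
peek()->1
push(13) -> [34, 1, 13]

Final stack: [34, 1, 13]


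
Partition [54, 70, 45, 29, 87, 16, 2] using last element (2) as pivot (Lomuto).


Pivot: 2
Place pivot at 0: [2, 70, 45, 29, 87, 16, 54]

Partitioned: [2, 70, 45, 29, 87, 16, 54]


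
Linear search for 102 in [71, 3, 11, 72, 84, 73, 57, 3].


i=0: 71!=102
i=1: 3!=102
i=2: 11!=102
i=3: 72!=102
i=4: 84!=102
i=5: 73!=102
i=6: 57!=102
i=7: 3!=102

Not found, 8 comps


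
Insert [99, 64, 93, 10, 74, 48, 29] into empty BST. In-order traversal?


Insert 99: root
Insert 64: L from 99
Insert 93: L from 99 -> R from 64
Insert 10: L from 99 -> L from 64
Insert 74: L from 99 -> R from 64 -> L from 93
Insert 48: L from 99 -> L from 64 -> R from 10
Insert 29: L from 99 -> L from 64 -> R from 10 -> L from 48

In-order: [10, 29, 48, 64, 74, 93, 99]


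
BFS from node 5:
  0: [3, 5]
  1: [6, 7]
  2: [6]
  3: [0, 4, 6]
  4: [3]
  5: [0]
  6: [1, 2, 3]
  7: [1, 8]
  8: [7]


Visit 5, enqueue [0]
Visit 0, enqueue [3]
Visit 3, enqueue [4, 6]
Visit 4, enqueue []
Visit 6, enqueue [1, 2]
Visit 1, enqueue [7]
Visit 2, enqueue []
Visit 7, enqueue [8]
Visit 8, enqueue []

BFS order: [5, 0, 3, 4, 6, 1, 2, 7, 8]


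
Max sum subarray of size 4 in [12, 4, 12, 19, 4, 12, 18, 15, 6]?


[0:4]: 47
[1:5]: 39
[2:6]: 47
[3:7]: 53
[4:8]: 49
[5:9]: 51

Max: 53 at [3:7]


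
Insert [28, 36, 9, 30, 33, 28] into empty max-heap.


Insert 28: [28]
Insert 36: [36, 28]
Insert 9: [36, 28, 9]
Insert 30: [36, 30, 9, 28]
Insert 33: [36, 33, 9, 28, 30]
Insert 28: [36, 33, 28, 28, 30, 9]

Final heap: [36, 33, 28, 28, 30, 9]


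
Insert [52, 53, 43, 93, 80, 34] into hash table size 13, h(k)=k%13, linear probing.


Insert 52: h=0 -> slot 0
Insert 53: h=1 -> slot 1
Insert 43: h=4 -> slot 4
Insert 93: h=2 -> slot 2
Insert 80: h=2, 1 probes -> slot 3
Insert 34: h=8 -> slot 8

Table: [52, 53, 93, 80, 43, None, None, None, 34, None, None, None, None]


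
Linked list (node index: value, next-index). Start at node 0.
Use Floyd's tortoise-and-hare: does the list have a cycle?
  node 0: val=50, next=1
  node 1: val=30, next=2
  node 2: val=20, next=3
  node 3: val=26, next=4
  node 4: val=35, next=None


Floyd's tortoise (slow, +1) and hare (fast, +2):
  init: slow=0, fast=0
  step 1: slow=1, fast=2
  step 2: slow=2, fast=4
  step 3: fast -> None, no cycle

Cycle: no


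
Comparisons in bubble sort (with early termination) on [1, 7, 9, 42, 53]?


Algorithm: bubble sort (with early termination)
Input: [1, 7, 9, 42, 53]
Sorted: [1, 7, 9, 42, 53]

4


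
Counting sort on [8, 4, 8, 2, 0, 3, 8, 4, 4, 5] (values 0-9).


Input: [8, 4, 8, 2, 0, 3, 8, 4, 4, 5]
Counts: [1, 0, 1, 1, 3, 1, 0, 0, 3, 0]

Sorted: [0, 2, 3, 4, 4, 4, 5, 8, 8, 8]


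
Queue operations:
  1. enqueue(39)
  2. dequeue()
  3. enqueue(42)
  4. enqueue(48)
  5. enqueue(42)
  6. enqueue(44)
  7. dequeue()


enqueue(39) -> [39]
dequeue()->39, []
enqueue(42) -> [42]
enqueue(48) -> [42, 48]
enqueue(42) -> [42, 48, 42]
enqueue(44) -> [42, 48, 42, 44]
dequeue()->42, [48, 42, 44]

Final queue: [48, 42, 44]


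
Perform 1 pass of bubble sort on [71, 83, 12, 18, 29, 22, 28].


Initial: [71, 83, 12, 18, 29, 22, 28]
Pass 1: [71, 12, 18, 29, 22, 28, 83] (5 swaps)

After 1 pass: [71, 12, 18, 29, 22, 28, 83]


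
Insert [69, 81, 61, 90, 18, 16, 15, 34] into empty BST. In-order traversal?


Insert 69: root
Insert 81: R from 69
Insert 61: L from 69
Insert 90: R from 69 -> R from 81
Insert 18: L from 69 -> L from 61
Insert 16: L from 69 -> L from 61 -> L from 18
Insert 15: L from 69 -> L from 61 -> L from 18 -> L from 16
Insert 34: L from 69 -> L from 61 -> R from 18

In-order: [15, 16, 18, 34, 61, 69, 81, 90]


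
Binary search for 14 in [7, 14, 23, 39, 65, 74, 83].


Step 1: lo=0, hi=6, mid=3, val=39
Step 2: lo=0, hi=2, mid=1, val=14

Found at index 1


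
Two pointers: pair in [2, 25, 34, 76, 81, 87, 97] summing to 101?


lo=0(2)+hi=6(97)=99
lo=1(25)+hi=6(97)=122
lo=1(25)+hi=5(87)=112
lo=1(25)+hi=4(81)=106
lo=1(25)+hi=3(76)=101

Yes: 25+76=101


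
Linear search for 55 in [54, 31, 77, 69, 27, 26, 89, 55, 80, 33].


i=0: 54!=55
i=1: 31!=55
i=2: 77!=55
i=3: 69!=55
i=4: 27!=55
i=5: 26!=55
i=6: 89!=55
i=7: 55==55 found!

Found at 7, 8 comps


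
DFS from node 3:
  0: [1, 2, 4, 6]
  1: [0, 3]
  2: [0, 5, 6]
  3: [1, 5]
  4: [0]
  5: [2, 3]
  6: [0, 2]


Visit 3, push [5, 1]
Visit 1, push [0]
Visit 0, push [6, 4, 2]
Visit 2, push [6, 5]
Visit 5, push []
Visit 6, push []
Visit 4, push []

DFS order: [3, 1, 0, 2, 5, 6, 4]


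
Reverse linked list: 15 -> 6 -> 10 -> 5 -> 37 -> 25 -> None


Step 1: curr=15, set curr.next=prev(None) | reversed so far: 15
Step 2: curr=6, set curr.next=prev(15) | reversed so far: 6 -> 15
Step 3: curr=10, set curr.next=prev(6) | reversed so far: 10 -> 6 -> 15
Step 4: curr=5, set curr.next=prev(10) | reversed so far: 5 -> 10 -> 6 -> 15
Step 5: curr=37, set curr.next=prev(5) | reversed so far: 37 -> 5 -> 10 -> 6 -> 15
Step 6: curr=25, set curr.next=prev(37) | reversed so far: 25 -> 37 -> 5 -> 10 -> 6 -> 15

25 -> 37 -> 5 -> 10 -> 6 -> 15 -> None


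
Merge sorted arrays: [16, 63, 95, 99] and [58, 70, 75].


Take 16 from A
Take 58 from B
Take 63 from A
Take 70 from B
Take 75 from B

Merged: [16, 58, 63, 70, 75, 95, 99]


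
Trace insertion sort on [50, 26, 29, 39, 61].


Initial: [50, 26, 29, 39, 61]
Insert 26: [26, 50, 29, 39, 61]
Insert 29: [26, 29, 50, 39, 61]
Insert 39: [26, 29, 39, 50, 61]
Insert 61: [26, 29, 39, 50, 61]

Sorted: [26, 29, 39, 50, 61]


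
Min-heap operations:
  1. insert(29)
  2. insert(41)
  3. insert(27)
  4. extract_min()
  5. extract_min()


insert(29) -> [29]
insert(41) -> [29, 41]
insert(27) -> [27, 41, 29]
extract_min()->27, [29, 41]
extract_min()->29, [41]

Final heap: [41]


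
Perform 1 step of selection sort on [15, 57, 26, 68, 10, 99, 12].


Initial: [15, 57, 26, 68, 10, 99, 12]
Step 1: min=10 at 4
  Swap: [10, 57, 26, 68, 15, 99, 12]

After 1 step: [10, 57, 26, 68, 15, 99, 12]


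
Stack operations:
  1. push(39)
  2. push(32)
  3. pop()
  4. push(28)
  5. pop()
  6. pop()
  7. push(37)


push(39) -> [39]
push(32) -> [39, 32]
pop()->32, [39]
push(28) -> [39, 28]
pop()->28, [39]
pop()->39, []
push(37) -> [37]

Final stack: [37]


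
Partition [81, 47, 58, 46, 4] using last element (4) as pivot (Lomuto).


Pivot: 4
Place pivot at 0: [4, 47, 58, 46, 81]

Partitioned: [4, 47, 58, 46, 81]


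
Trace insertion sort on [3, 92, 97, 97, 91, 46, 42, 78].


Initial: [3, 92, 97, 97, 91, 46, 42, 78]
Insert 92: [3, 92, 97, 97, 91, 46, 42, 78]
Insert 97: [3, 92, 97, 97, 91, 46, 42, 78]
Insert 97: [3, 92, 97, 97, 91, 46, 42, 78]
Insert 91: [3, 91, 92, 97, 97, 46, 42, 78]
Insert 46: [3, 46, 91, 92, 97, 97, 42, 78]
Insert 42: [3, 42, 46, 91, 92, 97, 97, 78]
Insert 78: [3, 42, 46, 78, 91, 92, 97, 97]

Sorted: [3, 42, 46, 78, 91, 92, 97, 97]


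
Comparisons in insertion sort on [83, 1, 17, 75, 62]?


Algorithm: insertion sort
Input: [83, 1, 17, 75, 62]
Sorted: [1, 17, 62, 75, 83]

8


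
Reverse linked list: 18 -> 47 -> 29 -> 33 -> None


Step 1: curr=18, set curr.next=prev(None) | reversed so far: 18
Step 2: curr=47, set curr.next=prev(18) | reversed so far: 47 -> 18
Step 3: curr=29, set curr.next=prev(47) | reversed so far: 29 -> 47 -> 18
Step 4: curr=33, set curr.next=prev(29) | reversed so far: 33 -> 29 -> 47 -> 18

33 -> 29 -> 47 -> 18 -> None


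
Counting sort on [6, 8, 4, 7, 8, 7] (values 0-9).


Input: [6, 8, 4, 7, 8, 7]
Counts: [0, 0, 0, 0, 1, 0, 1, 2, 2, 0]

Sorted: [4, 6, 7, 7, 8, 8]


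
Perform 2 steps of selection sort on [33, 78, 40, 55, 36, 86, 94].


Initial: [33, 78, 40, 55, 36, 86, 94]
Step 1: min=33 at 0
  Swap: [33, 78, 40, 55, 36, 86, 94]
Step 2: min=36 at 4
  Swap: [33, 36, 40, 55, 78, 86, 94]

After 2 steps: [33, 36, 40, 55, 78, 86, 94]


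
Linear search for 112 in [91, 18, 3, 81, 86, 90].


i=0: 91!=112
i=1: 18!=112
i=2: 3!=112
i=3: 81!=112
i=4: 86!=112
i=5: 90!=112

Not found, 6 comps


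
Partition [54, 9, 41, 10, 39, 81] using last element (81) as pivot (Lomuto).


Pivot: 81
  54 <= 81: advance i (no swap)
  9 <= 81: advance i (no swap)
  41 <= 81: advance i (no swap)
  10 <= 81: advance i (no swap)
  39 <= 81: advance i (no swap)
Place pivot at 5: [54, 9, 41, 10, 39, 81]

Partitioned: [54, 9, 41, 10, 39, 81]


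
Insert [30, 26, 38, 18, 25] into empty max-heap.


Insert 30: [30]
Insert 26: [30, 26]
Insert 38: [38, 26, 30]
Insert 18: [38, 26, 30, 18]
Insert 25: [38, 26, 30, 18, 25]

Final heap: [38, 26, 30, 18, 25]


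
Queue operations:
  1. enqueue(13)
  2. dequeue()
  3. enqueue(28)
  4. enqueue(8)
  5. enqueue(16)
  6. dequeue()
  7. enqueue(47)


enqueue(13) -> [13]
dequeue()->13, []
enqueue(28) -> [28]
enqueue(8) -> [28, 8]
enqueue(16) -> [28, 8, 16]
dequeue()->28, [8, 16]
enqueue(47) -> [8, 16, 47]

Final queue: [8, 16, 47]


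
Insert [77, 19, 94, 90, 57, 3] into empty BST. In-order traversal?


Insert 77: root
Insert 19: L from 77
Insert 94: R from 77
Insert 90: R from 77 -> L from 94
Insert 57: L from 77 -> R from 19
Insert 3: L from 77 -> L from 19

In-order: [3, 19, 57, 77, 90, 94]
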